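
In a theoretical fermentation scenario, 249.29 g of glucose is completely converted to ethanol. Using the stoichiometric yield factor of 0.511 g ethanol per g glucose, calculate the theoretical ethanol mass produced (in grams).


Theoretical ethanol yield: m_EtOH = 0.511 * m_glucose
m_EtOH = 0.511 * 249.29 = 127.3872 g

127.3872 g


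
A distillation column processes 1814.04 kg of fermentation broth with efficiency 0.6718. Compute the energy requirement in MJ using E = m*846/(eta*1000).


E = m * 846 / (eta * 1000)
= 1814.04 * 846 / (0.6718 * 1000)
= 2284.4267 MJ

2284.4267 MJ


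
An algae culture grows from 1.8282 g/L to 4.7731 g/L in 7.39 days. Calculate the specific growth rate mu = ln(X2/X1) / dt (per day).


mu = ln(X2/X1) / dt
= ln(4.7731/1.8282) / 7.39
= 0.1299 per day

0.1299 per day


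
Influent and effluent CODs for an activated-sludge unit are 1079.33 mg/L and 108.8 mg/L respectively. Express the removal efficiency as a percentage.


eta = (COD_in - COD_out) / COD_in * 100
= (1079.33 - 108.8) / 1079.33 * 100
= 89.9197%

89.9197%


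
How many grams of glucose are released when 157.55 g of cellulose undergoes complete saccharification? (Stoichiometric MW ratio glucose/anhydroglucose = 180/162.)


glucose = cellulose * 180/162
= 157.55 * 180/162
= 175.0556 g

175.0556 g


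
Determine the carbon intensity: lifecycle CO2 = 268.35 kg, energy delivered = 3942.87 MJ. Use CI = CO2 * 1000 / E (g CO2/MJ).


CI = CO2 * 1000 / E
= 268.35 * 1000 / 3942.87
= 68.0596 g CO2/MJ

68.0596 g CO2/MJ


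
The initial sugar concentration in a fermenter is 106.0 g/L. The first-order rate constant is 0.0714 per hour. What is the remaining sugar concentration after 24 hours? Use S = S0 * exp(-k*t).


S = S0 * exp(-k * t)
S = 106.0 * exp(-0.0714 * 24)
S = 19.1029 g/L

19.1029 g/L


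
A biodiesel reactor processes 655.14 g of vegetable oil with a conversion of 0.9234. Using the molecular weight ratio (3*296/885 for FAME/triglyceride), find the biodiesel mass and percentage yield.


m_FAME = oil * conv * (3 * 296 / 885) = oil * conv * (888/885)
= 655.14 * 0.9234 * 888 / 885
= 607.0070 g
Y = m_FAME / oil * 100 = conv * (888/885) * 100
= 0.9234 * 888 / 885 * 100
= 92.65%

607.0070 g FAME; Y = 92.65%


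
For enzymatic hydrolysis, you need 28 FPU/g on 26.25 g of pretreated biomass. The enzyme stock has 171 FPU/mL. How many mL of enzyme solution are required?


V = dosage * m_sub / activity
V = 28 * 26.25 / 171
V = 4.2982 mL

4.2982 mL


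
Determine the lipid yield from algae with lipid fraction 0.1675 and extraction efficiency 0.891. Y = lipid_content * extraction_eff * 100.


Y = lipid_content * extraction_eff * 100
= 0.1675 * 0.891 * 100
= 14.9243%

14.9243%


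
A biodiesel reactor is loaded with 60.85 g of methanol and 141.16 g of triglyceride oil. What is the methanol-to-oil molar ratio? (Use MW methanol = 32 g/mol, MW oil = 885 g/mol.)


Molar ratio = n_MeOH / n_oil = (MeOH/32) / (oil/885) = (MeOH * 885) / (32 * oil)
= (60.85 * 885) / (32 * 141.16)
= 11.9218

11.9218


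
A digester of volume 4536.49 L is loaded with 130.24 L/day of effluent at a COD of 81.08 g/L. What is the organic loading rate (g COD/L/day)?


OLR = Q * S / V
= 130.24 * 81.08 / 4536.49
= 2.3278 g/L/day

2.3278 g/L/day


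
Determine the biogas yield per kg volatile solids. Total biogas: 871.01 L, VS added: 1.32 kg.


Y = V / VS
= 871.01 / 1.32
= 659.8561 L/kg VS

659.8561 L/kg VS


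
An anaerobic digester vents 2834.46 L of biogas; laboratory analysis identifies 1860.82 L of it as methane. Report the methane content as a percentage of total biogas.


CH4% = V_CH4 / V_total * 100
= 1860.82 / 2834.46 * 100
= 65.6499%

65.6499%


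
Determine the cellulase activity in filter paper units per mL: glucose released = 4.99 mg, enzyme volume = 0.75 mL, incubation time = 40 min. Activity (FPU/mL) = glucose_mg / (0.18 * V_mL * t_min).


Activity = glucose_mg / (0.18 mg/umol * V_mL * t_min)
= 4.99 / (0.18 * 0.75 * 40)
= 0.9241 FPU/mL

0.9241 FPU/mL


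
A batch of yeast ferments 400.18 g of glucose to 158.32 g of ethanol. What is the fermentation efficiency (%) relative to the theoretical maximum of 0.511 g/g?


Fermentation efficiency = (actual / (0.511 * glucose)) * 100
= (158.32 / (0.511 * 400.18)) * 100
= 77.4211%

77.4211%


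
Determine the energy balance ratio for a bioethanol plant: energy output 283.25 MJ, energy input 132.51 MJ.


EROI = E_out / E_in
= 283.25 / 132.51
= 2.1376

2.1376


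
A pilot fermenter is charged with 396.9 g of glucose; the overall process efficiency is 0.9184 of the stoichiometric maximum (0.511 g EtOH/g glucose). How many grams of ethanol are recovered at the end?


Actual ethanol: m = 0.511 * 396.9 * 0.9184
m = 186.2661 g

186.2661 g


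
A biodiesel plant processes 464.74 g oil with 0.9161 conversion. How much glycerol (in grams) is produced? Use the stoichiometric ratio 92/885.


glycerol = oil * conv * (92/885)
= 464.74 * 0.9161 * 92 / 885
= 44.2586 g

44.2586 g


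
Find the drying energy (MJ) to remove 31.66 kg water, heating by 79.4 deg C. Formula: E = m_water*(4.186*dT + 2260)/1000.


E = m_water * (4.186 * dT + 2260) / 1000
= 31.66 * (4.186 * 79.4 + 2260) / 1000
= 82.0744 MJ

82.0744 MJ


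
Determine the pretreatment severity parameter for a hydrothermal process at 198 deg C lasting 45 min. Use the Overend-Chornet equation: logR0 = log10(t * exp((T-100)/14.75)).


logR0 = log10(t * exp((T - 100) / 14.75))
= log10(45 * exp((198 - 100) / 14.75))
= 4.5387

4.5387


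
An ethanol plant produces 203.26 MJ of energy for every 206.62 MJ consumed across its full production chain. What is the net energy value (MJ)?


NEV = E_out - E_in
= 203.26 - 206.62
= -3.3600 MJ

-3.3600 MJ


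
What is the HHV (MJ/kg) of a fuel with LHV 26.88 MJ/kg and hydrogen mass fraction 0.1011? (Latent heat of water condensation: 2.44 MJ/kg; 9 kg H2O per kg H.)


HHV = LHV + H_frac * 9 * 2.44
= 26.88 + 0.1011 * 9 * 2.44
= 29.1002 MJ/kg

29.1002 MJ/kg


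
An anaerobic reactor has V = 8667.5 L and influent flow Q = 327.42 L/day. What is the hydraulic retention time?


HRT = V / Q
= 8667.5 / 327.42
= 26.4721 days

26.4721 days


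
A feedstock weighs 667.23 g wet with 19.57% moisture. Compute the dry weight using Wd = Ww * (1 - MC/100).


Wd = Ww * (1 - MC/100)
= 667.23 * (1 - 19.57/100)
= 536.6531 g

536.6531 g


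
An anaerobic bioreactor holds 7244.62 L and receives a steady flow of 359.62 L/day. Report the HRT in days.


HRT = V / Q
= 7244.62 / 359.62
= 20.1452 days

20.1452 days


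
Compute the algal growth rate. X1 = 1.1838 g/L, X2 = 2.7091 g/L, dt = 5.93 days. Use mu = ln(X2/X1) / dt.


mu = ln(X2/X1) / dt
= ln(2.7091/1.1838) / 5.93
= 0.1396 per day

0.1396 per day


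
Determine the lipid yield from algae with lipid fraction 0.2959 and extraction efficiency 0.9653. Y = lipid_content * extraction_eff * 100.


Y = lipid_content * extraction_eff * 100
= 0.2959 * 0.9653 * 100
= 28.5632%

28.5632%


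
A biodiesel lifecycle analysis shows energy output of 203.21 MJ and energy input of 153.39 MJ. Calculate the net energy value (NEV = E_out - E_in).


NEV = E_out - E_in
= 203.21 - 153.39
= 49.8200 MJ

49.8200 MJ


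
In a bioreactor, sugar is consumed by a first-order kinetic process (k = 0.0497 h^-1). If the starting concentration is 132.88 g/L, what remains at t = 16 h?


S = S0 * exp(-k * t)
S = 132.88 * exp(-0.0497 * 16)
S = 59.9941 g/L

59.9941 g/L


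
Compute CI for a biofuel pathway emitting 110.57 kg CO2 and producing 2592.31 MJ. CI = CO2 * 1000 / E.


CI = CO2 * 1000 / E
= 110.57 * 1000 / 2592.31
= 42.6531 g CO2/MJ

42.6531 g CO2/MJ


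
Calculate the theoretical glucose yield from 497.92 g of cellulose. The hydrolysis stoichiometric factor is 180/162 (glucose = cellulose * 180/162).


glucose = cellulose * 180/162
= 497.92 * 180/162
= 553.2444 g

553.2444 g


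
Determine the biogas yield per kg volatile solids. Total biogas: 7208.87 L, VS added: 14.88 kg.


Y = V / VS
= 7208.87 / 14.88
= 484.4671 L/kg VS

484.4671 L/kg VS


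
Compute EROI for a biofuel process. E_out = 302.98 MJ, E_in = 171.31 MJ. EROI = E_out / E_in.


EROI = E_out / E_in
= 302.98 / 171.31
= 1.7686

1.7686


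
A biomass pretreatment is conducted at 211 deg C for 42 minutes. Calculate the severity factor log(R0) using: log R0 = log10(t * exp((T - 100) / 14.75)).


logR0 = log10(t * exp((T - 100) / 14.75))
= log10(42 * exp((211 - 100) / 14.75))
= 4.8915

4.8915


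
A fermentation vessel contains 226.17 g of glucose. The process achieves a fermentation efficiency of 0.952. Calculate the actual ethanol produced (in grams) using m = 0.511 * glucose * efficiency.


Actual ethanol: m = 0.511 * 226.17 * 0.952
m = 110.0254 g

110.0254 g


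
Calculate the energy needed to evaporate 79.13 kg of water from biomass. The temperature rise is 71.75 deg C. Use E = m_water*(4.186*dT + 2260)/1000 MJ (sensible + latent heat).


E = m_water * (4.186 * dT + 2260) / 1000
= 79.13 * (4.186 * 71.75 + 2260) / 1000
= 202.6001 MJ

202.6001 MJ


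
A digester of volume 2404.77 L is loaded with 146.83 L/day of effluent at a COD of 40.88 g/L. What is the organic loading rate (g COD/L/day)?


OLR = Q * S / V
= 146.83 * 40.88 / 2404.77
= 2.4960 g/L/day

2.4960 g/L/day


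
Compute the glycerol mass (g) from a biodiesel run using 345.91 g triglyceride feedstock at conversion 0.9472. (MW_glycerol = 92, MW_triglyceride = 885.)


glycerol = oil * conv * (92/885)
= 345.91 * 0.9472 * 92 / 885
= 34.0604 g

34.0604 g


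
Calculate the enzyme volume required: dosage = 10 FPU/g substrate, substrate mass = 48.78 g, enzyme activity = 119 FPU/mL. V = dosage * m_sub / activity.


V = dosage * m_sub / activity
V = 10 * 48.78 / 119
V = 4.0992 mL

4.0992 mL


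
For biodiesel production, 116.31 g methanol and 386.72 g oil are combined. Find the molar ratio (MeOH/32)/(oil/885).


Molar ratio = n_MeOH / n_oil = (MeOH/32) / (oil/885) = (MeOH * 885) / (32 * oil)
= (116.31 * 885) / (32 * 386.72)
= 8.3179

8.3179


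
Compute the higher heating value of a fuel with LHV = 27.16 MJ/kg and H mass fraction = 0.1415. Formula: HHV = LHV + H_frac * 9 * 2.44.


HHV = LHV + H_frac * 9 * 2.44
= 27.16 + 0.1415 * 9 * 2.44
= 30.2673 MJ/kg

30.2673 MJ/kg


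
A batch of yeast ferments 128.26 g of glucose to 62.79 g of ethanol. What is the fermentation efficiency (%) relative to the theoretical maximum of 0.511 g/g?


Fermentation efficiency = (actual / (0.511 * glucose)) * 100
= (62.79 / (0.511 * 128.26)) * 100
= 95.8028%

95.8028%


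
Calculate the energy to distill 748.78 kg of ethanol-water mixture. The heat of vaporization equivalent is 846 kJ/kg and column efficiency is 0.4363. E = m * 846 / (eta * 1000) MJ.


E = m * 846 / (eta * 1000)
= 748.78 * 846 / (0.4363 * 1000)
= 1451.9090 MJ

1451.9090 MJ


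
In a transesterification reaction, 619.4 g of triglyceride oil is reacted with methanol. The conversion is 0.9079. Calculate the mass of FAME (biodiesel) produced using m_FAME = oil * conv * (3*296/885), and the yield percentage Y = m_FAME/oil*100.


m_FAME = oil * conv * (3 * 296 / 885) = oil * conv * (888/885)
= 619.4 * 0.9079 * 888 / 885
= 564.2595 g
Y = m_FAME / oil * 100 = conv * (888/885) * 100
= 0.9079 * 888 / 885 * 100
= 91.10%

564.2595 g FAME; Y = 91.10%


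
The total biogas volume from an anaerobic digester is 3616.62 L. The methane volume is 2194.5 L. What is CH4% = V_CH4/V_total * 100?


CH4% = V_CH4 / V_total * 100
= 2194.5 / 3616.62 * 100
= 60.6782%

60.6782%


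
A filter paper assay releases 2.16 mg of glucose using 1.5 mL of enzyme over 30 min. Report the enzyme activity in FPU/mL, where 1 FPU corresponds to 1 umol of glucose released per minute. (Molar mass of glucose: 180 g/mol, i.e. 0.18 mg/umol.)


Activity = glucose_mg / (0.18 mg/umol * V_mL * t_min)
= 2.16 / (0.18 * 1.5 * 30)
= 0.2667 FPU/mL

0.2667 FPU/mL


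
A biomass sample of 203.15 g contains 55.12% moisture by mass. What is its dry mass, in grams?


Wd = Ww * (1 - MC/100)
= 203.15 * (1 - 55.12/100)
= 91.1737 g

91.1737 g


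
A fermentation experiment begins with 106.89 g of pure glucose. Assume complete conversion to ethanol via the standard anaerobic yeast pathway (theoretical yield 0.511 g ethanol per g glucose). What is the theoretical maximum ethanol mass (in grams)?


Theoretical ethanol yield: m_EtOH = 0.511 * m_glucose
m_EtOH = 0.511 * 106.89 = 54.6208 g

54.6208 g


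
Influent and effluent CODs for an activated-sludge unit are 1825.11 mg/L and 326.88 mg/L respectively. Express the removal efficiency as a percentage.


eta = (COD_in - COD_out) / COD_in * 100
= (1825.11 - 326.88) / 1825.11 * 100
= 82.0898%

82.0898%


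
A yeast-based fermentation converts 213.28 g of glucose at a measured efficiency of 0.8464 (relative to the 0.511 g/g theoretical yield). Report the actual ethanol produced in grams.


Actual ethanol: m = 0.511 * 213.28 * 0.8464
m = 92.2458 g

92.2458 g


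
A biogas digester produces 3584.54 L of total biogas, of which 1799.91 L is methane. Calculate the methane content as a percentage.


CH4% = V_CH4 / V_total * 100
= 1799.91 / 3584.54 * 100
= 50.2131%

50.2131%


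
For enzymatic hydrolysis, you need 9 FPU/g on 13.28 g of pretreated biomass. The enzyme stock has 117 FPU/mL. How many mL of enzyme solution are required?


V = dosage * m_sub / activity
V = 9 * 13.28 / 117
V = 1.0215 mL

1.0215 mL


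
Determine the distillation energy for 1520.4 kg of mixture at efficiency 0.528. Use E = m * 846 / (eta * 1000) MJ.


E = m * 846 / (eta * 1000)
= 1520.4 * 846 / (0.528 * 1000)
= 2436.0955 MJ

2436.0955 MJ


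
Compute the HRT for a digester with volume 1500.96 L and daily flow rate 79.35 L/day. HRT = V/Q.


HRT = V / Q
= 1500.96 / 79.35
= 18.9157 days

18.9157 days


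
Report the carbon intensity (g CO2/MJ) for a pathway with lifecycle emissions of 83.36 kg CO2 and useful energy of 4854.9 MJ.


CI = CO2 * 1000 / E
= 83.36 * 1000 / 4854.9
= 17.1703 g CO2/MJ

17.1703 g CO2/MJ


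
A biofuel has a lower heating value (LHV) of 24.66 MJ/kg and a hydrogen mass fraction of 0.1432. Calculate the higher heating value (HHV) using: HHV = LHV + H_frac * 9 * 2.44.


HHV = LHV + H_frac * 9 * 2.44
= 24.66 + 0.1432 * 9 * 2.44
= 27.8047 MJ/kg

27.8047 MJ/kg


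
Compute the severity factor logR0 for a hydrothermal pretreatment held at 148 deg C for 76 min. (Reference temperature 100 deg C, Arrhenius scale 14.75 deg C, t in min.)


logR0 = log10(t * exp((T - 100) / 14.75))
= log10(76 * exp((148 - 100) / 14.75))
= 3.2941

3.2941


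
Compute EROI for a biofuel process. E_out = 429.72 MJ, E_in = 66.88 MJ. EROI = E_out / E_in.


EROI = E_out / E_in
= 429.72 / 66.88
= 6.4252

6.4252


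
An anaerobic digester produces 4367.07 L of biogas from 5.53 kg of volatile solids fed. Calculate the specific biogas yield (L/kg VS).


Y = V / VS
= 4367.07 / 5.53
= 789.7052 L/kg VS

789.7052 L/kg VS


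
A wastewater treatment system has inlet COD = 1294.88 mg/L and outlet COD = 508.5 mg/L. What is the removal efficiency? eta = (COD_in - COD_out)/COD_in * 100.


eta = (COD_in - COD_out) / COD_in * 100
= (1294.88 - 508.5) / 1294.88 * 100
= 60.7300%

60.7300%


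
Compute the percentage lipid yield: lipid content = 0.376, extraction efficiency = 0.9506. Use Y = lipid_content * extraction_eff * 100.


Y = lipid_content * extraction_eff * 100
= 0.376 * 0.9506 * 100
= 35.7426%

35.7426%


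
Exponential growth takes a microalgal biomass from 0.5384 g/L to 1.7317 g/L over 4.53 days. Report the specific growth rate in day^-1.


mu = ln(X2/X1) / dt
= ln(1.7317/0.5384) / 4.53
= 0.2579 per day

0.2579 per day


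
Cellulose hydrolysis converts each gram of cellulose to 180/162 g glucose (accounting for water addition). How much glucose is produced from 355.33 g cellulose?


glucose = cellulose * 180/162
= 355.33 * 180/162
= 394.8111 g

394.8111 g


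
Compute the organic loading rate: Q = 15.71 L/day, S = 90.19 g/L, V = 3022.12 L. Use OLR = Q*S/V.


OLR = Q * S / V
= 15.71 * 90.19 / 3022.12
= 0.4688 g/L/day

0.4688 g/L/day


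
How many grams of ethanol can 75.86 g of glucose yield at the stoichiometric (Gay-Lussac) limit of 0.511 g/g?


Theoretical ethanol yield: m_EtOH = 0.511 * m_glucose
m_EtOH = 0.511 * 75.86 = 38.7645 g

38.7645 g


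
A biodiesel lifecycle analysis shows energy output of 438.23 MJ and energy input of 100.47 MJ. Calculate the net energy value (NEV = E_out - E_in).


NEV = E_out - E_in
= 438.23 - 100.47
= 337.7600 MJ

337.7600 MJ


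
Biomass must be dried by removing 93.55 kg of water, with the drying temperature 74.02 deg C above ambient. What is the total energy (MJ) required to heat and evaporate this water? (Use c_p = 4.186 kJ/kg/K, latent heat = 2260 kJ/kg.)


E = m_water * (4.186 * dT + 2260) / 1000
= 93.55 * (4.186 * 74.02 + 2260) / 1000
= 240.4093 MJ

240.4093 MJ


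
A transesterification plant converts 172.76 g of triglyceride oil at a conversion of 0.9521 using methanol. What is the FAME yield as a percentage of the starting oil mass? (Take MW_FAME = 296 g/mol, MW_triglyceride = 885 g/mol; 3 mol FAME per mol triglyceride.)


m_FAME = oil * conv * (3 * 296 / 885) = oil * conv * (888/885)
= 172.76 * 0.9521 * 888 / 885
= 165.0424 g
Y = m_FAME / oil * 100 = conv * (888/885) * 100
= 0.9521 * 888 / 885 * 100
= 95.53%

95.53%


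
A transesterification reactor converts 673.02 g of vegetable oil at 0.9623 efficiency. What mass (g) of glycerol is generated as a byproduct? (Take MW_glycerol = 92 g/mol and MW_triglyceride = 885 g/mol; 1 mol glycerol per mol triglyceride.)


glycerol = oil * conv * (92/885)
= 673.02 * 0.9623 * 92 / 885
= 67.3260 g

67.3260 g


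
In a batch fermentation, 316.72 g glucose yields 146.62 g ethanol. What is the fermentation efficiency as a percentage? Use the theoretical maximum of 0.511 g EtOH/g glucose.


Fermentation efficiency = (actual / (0.511 * glucose)) * 100
= (146.62 / (0.511 * 316.72)) * 100
= 90.5935%

90.5935%


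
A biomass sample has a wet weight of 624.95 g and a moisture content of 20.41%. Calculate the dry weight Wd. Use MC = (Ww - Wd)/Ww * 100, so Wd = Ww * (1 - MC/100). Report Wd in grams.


Wd = Ww * (1 - MC/100)
= 624.95 * (1 - 20.41/100)
= 497.3977 g

497.3977 g


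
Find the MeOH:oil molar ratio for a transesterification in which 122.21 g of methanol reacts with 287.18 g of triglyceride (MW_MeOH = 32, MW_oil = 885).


Molar ratio = n_MeOH / n_oil = (MeOH/32) / (oil/885) = (MeOH * 885) / (32 * oil)
= (122.21 * 885) / (32 * 287.18)
= 11.7692

11.7692


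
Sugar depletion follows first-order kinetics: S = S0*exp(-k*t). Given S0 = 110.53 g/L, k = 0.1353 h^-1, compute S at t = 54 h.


S = S0 * exp(-k * t)
S = 110.53 * exp(-0.1353 * 54)
S = 0.0742 g/L

0.0742 g/L


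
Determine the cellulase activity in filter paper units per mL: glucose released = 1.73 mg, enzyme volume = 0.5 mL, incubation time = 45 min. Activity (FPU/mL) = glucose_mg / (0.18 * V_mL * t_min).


Activity = glucose_mg / (0.18 mg/umol * V_mL * t_min)
= 1.73 / (0.18 * 0.5 * 45)
= 0.4272 FPU/mL

0.4272 FPU/mL


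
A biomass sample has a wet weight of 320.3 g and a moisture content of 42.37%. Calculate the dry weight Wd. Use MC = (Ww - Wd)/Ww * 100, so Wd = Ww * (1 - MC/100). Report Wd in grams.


Wd = Ww * (1 - MC/100)
= 320.3 * (1 - 42.37/100)
= 184.5889 g

184.5889 g


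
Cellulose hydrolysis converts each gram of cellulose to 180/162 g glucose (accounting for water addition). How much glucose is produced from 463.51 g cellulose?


glucose = cellulose * 180/162
= 463.51 * 180/162
= 515.0111 g

515.0111 g


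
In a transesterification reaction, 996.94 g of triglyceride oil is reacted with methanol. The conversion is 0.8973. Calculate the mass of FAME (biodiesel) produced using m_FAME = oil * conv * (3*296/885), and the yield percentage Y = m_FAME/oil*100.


m_FAME = oil * conv * (3 * 296 / 885) = oil * conv * (888/885)
= 996.94 * 0.8973 * 888 / 885
= 897.5866 g
Y = m_FAME / oil * 100 = conv * (888/885) * 100
= 0.8973 * 888 / 885 * 100
= 90.03%

897.5866 g FAME; Y = 90.03%


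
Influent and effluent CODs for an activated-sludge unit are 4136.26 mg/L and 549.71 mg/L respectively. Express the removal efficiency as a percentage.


eta = (COD_in - COD_out) / COD_in * 100
= (4136.26 - 549.71) / 4136.26 * 100
= 86.7100%

86.7100%


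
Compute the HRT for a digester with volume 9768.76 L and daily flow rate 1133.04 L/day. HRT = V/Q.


HRT = V / Q
= 9768.76 / 1133.04
= 8.6217 days

8.6217 days


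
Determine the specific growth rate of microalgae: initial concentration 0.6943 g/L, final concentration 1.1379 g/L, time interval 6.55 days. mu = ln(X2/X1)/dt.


mu = ln(X2/X1) / dt
= ln(1.1379/0.6943) / 6.55
= 0.0754 per day

0.0754 per day


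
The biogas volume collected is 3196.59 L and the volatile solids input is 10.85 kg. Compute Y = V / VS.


Y = V / VS
= 3196.59 / 10.85
= 294.6166 L/kg VS

294.6166 L/kg VS


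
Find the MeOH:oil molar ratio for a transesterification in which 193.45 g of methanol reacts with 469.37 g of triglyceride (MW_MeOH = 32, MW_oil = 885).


Molar ratio = n_MeOH / n_oil = (MeOH/32) / (oil/885) = (MeOH * 885) / (32 * oil)
= (193.45 * 885) / (32 * 469.37)
= 11.3985

11.3985


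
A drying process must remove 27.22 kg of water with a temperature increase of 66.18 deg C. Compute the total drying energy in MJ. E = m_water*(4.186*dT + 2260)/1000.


E = m_water * (4.186 * dT + 2260) / 1000
= 27.22 * (4.186 * 66.18 + 2260) / 1000
= 69.0579 MJ

69.0579 MJ


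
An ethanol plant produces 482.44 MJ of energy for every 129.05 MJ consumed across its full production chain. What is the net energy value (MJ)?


NEV = E_out - E_in
= 482.44 - 129.05
= 353.3900 MJ

353.3900 MJ


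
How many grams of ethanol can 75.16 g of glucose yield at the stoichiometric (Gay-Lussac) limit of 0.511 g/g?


Theoretical ethanol yield: m_EtOH = 0.511 * m_glucose
m_EtOH = 0.511 * 75.16 = 38.4068 g

38.4068 g


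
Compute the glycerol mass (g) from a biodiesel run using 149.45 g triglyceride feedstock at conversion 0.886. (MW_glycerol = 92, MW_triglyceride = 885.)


glycerol = oil * conv * (92/885)
= 149.45 * 0.886 * 92 / 885
= 13.7649 g

13.7649 g


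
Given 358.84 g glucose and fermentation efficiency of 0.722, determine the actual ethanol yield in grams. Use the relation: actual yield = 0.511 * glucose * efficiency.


Actual ethanol: m = 0.511 * 358.84 * 0.722
m = 132.3911 g

132.3911 g


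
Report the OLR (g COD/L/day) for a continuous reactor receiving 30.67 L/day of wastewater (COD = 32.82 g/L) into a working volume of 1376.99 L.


OLR = Q * S / V
= 30.67 * 32.82 / 1376.99
= 0.7310 g/L/day

0.7310 g/L/day


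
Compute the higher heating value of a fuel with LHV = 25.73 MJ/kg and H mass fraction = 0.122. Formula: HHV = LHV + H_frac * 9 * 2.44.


HHV = LHV + H_frac * 9 * 2.44
= 25.73 + 0.122 * 9 * 2.44
= 28.4091 MJ/kg

28.4091 MJ/kg


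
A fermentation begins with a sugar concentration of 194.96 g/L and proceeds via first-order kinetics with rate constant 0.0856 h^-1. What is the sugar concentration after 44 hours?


S = S0 * exp(-k * t)
S = 194.96 * exp(-0.0856 * 44)
S = 4.5104 g/L

4.5104 g/L


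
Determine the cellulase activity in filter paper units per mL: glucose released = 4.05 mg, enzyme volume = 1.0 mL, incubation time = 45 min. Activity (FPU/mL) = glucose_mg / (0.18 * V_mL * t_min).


Activity = glucose_mg / (0.18 mg/umol * V_mL * t_min)
= 4.05 / (0.18 * 1.0 * 45)
= 0.5000 FPU/mL

0.5000 FPU/mL


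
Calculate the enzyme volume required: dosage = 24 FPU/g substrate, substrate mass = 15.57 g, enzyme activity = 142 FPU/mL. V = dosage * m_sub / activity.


V = dosage * m_sub / activity
V = 24 * 15.57 / 142
V = 2.6315 mL

2.6315 mL


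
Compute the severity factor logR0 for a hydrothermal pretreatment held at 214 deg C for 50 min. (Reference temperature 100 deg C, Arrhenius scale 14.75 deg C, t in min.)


logR0 = log10(t * exp((T - 100) / 14.75))
= log10(50 * exp((214 - 100) / 14.75))
= 5.0556

5.0556


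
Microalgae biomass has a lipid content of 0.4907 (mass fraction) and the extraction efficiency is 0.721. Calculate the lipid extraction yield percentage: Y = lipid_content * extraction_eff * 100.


Y = lipid_content * extraction_eff * 100
= 0.4907 * 0.721 * 100
= 35.3795%

35.3795%


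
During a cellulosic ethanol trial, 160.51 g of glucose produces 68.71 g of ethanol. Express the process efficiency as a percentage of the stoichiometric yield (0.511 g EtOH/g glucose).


Fermentation efficiency = (actual / (0.511 * glucose)) * 100
= (68.71 / (0.511 * 160.51)) * 100
= 83.7716%

83.7716%


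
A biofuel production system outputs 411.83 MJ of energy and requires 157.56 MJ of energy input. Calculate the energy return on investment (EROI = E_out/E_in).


EROI = E_out / E_in
= 411.83 / 157.56
= 2.6138

2.6138


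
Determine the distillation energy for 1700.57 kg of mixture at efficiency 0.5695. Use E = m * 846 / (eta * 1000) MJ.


E = m * 846 / (eta * 1000)
= 1700.57 * 846 / (0.5695 * 1000)
= 2526.2199 MJ

2526.2199 MJ


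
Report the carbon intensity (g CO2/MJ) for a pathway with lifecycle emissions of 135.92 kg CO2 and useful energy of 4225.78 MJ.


CI = CO2 * 1000 / E
= 135.92 * 1000 / 4225.78
= 32.1645 g CO2/MJ

32.1645 g CO2/MJ


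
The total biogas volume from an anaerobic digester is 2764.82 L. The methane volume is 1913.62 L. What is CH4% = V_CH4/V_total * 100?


CH4% = V_CH4 / V_total * 100
= 1913.62 / 2764.82 * 100
= 69.2132%

69.2132%


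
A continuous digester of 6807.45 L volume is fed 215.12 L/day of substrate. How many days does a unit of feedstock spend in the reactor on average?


HRT = V / Q
= 6807.45 / 215.12
= 31.6449 days

31.6449 days


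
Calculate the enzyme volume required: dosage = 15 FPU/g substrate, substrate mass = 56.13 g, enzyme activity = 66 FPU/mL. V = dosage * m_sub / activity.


V = dosage * m_sub / activity
V = 15 * 56.13 / 66
V = 12.7568 mL

12.7568 mL


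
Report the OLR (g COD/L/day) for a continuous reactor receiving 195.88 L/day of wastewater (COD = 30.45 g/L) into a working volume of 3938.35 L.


OLR = Q * S / V
= 195.88 * 30.45 / 3938.35
= 1.5145 g/L/day

1.5145 g/L/day


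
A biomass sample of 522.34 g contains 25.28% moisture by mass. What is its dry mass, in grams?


Wd = Ww * (1 - MC/100)
= 522.34 * (1 - 25.28/100)
= 390.2924 g

390.2924 g


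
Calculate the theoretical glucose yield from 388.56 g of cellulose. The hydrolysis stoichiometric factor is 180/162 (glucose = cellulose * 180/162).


glucose = cellulose * 180/162
= 388.56 * 180/162
= 431.7333 g

431.7333 g


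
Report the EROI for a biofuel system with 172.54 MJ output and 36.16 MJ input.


EROI = E_out / E_in
= 172.54 / 36.16
= 4.7716

4.7716


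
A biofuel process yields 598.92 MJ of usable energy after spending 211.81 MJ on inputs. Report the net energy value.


NEV = E_out - E_in
= 598.92 - 211.81
= 387.1100 MJ

387.1100 MJ


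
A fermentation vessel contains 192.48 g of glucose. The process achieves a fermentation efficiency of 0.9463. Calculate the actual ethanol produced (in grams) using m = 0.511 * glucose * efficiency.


Actual ethanol: m = 0.511 * 192.48 * 0.9463
m = 93.0755 g

93.0755 g


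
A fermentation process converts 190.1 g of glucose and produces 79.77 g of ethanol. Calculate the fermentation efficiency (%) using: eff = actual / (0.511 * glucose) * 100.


Fermentation efficiency = (actual / (0.511 * glucose)) * 100
= (79.77 / (0.511 * 190.1)) * 100
= 82.1177%

82.1177%


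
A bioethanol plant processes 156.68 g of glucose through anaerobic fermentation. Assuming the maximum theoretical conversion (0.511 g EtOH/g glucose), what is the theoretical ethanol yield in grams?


Theoretical ethanol yield: m_EtOH = 0.511 * m_glucose
m_EtOH = 0.511 * 156.68 = 80.0635 g

80.0635 g


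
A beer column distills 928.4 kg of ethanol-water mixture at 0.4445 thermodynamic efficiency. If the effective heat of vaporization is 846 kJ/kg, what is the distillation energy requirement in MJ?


E = m * 846 / (eta * 1000)
= 928.4 * 846 / (0.4445 * 1000)
= 1766.9885 MJ

1766.9885 MJ


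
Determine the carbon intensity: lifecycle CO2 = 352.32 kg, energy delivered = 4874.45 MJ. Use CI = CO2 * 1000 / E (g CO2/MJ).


CI = CO2 * 1000 / E
= 352.32 * 1000 / 4874.45
= 72.2789 g CO2/MJ

72.2789 g CO2/MJ


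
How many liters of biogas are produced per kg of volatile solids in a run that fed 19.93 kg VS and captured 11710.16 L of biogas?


Y = V / VS
= 11710.16 / 19.93
= 587.5645 L/kg VS

587.5645 L/kg VS


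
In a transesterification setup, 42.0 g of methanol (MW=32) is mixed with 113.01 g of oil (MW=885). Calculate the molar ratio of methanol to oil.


Molar ratio = n_MeOH / n_oil = (MeOH/32) / (oil/885) = (MeOH * 885) / (32 * oil)
= (42.0 * 885) / (32 * 113.01)
= 10.2784

10.2784


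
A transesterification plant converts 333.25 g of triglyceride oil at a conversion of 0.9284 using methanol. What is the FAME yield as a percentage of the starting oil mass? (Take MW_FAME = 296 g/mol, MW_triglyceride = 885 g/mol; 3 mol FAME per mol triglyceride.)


m_FAME = oil * conv * (3 * 296 / 885) = oil * conv * (888/885)
= 333.25 * 0.9284 * 888 / 885
= 310.4381 g
Y = m_FAME / oil * 100 = conv * (888/885) * 100
= 0.9284 * 888 / 885 * 100
= 93.15%

93.15%


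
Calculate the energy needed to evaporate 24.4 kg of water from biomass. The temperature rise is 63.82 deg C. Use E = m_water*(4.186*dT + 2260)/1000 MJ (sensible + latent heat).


E = m_water * (4.186 * dT + 2260) / 1000
= 24.4 * (4.186 * 63.82 + 2260) / 1000
= 61.6625 MJ

61.6625 MJ


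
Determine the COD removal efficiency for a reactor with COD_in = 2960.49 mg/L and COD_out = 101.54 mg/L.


eta = (COD_in - COD_out) / COD_in * 100
= (2960.49 - 101.54) / 2960.49 * 100
= 96.5702%

96.5702%


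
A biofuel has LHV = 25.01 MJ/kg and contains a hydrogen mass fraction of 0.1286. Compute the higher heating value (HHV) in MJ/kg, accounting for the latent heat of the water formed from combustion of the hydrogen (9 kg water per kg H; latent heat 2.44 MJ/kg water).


HHV = LHV + H_frac * 9 * 2.44
= 25.01 + 0.1286 * 9 * 2.44
= 27.8341 MJ/kg

27.8341 MJ/kg


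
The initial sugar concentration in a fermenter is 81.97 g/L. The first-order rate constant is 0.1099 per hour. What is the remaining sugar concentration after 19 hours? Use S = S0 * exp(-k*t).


S = S0 * exp(-k * t)
S = 81.97 * exp(-0.1099 * 19)
S = 10.1579 g/L

10.1579 g/L


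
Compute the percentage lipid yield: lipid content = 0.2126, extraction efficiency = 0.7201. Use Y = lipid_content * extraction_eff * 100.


Y = lipid_content * extraction_eff * 100
= 0.2126 * 0.7201 * 100
= 15.3093%

15.3093%


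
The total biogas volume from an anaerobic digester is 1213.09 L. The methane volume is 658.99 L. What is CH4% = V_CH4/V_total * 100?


CH4% = V_CH4 / V_total * 100
= 658.99 / 1213.09 * 100
= 54.3233%

54.3233%


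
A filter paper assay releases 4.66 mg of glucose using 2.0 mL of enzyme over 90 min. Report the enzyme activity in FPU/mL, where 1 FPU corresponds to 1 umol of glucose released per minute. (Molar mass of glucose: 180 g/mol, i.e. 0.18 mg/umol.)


Activity = glucose_mg / (0.18 mg/umol * V_mL * t_min)
= 4.66 / (0.18 * 2.0 * 90)
= 0.1438 FPU/mL

0.1438 FPU/mL


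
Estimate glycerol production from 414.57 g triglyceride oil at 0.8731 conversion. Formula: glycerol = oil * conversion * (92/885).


glycerol = oil * conv * (92/885)
= 414.57 * 0.8731 * 92 / 885
= 37.6276 g

37.6276 g


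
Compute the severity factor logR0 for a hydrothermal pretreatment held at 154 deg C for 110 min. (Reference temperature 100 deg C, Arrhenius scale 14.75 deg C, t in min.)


logR0 = log10(t * exp((T - 100) / 14.75))
= log10(110 * exp((154 - 100) / 14.75))
= 3.6314

3.6314


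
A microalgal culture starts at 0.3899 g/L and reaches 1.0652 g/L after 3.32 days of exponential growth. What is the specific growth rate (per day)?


mu = ln(X2/X1) / dt
= ln(1.0652/0.3899) / 3.32
= 0.3027 per day

0.3027 per day


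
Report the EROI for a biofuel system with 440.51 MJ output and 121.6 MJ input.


EROI = E_out / E_in
= 440.51 / 121.6
= 3.6226

3.6226


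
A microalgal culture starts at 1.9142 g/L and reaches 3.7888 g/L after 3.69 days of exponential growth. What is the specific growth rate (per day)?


mu = ln(X2/X1) / dt
= ln(3.7888/1.9142) / 3.69
= 0.1850 per day

0.1850 per day


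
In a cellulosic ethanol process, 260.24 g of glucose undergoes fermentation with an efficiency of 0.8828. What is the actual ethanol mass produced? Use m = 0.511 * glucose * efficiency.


Actual ethanol: m = 0.511 * 260.24 * 0.8828
m = 117.3971 g

117.3971 g


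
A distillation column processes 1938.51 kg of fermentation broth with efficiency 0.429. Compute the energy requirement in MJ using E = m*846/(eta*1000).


E = m * 846 / (eta * 1000)
= 1938.51 * 846 / (0.429 * 1000)
= 3822.7959 MJ

3822.7959 MJ


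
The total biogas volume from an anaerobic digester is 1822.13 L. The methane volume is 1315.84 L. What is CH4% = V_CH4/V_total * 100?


CH4% = V_CH4 / V_total * 100
= 1315.84 / 1822.13 * 100
= 72.2144%

72.2144%


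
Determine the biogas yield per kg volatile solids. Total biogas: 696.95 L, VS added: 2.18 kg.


Y = V / VS
= 696.95 / 2.18
= 319.7018 L/kg VS

319.7018 L/kg VS


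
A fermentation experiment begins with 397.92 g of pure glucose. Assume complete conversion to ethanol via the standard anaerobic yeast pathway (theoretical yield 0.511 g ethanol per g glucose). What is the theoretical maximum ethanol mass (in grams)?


Theoretical ethanol yield: m_EtOH = 0.511 * m_glucose
m_EtOH = 0.511 * 397.92 = 203.3371 g

203.3371 g


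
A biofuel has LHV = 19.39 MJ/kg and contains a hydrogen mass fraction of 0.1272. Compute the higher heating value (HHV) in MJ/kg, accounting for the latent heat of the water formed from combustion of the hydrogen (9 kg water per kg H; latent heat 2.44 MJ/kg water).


HHV = LHV + H_frac * 9 * 2.44
= 19.39 + 0.1272 * 9 * 2.44
= 22.1833 MJ/kg

22.1833 MJ/kg


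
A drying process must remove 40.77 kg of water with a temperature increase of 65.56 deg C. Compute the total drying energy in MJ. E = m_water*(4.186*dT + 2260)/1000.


E = m_water * (4.186 * dT + 2260) / 1000
= 40.77 * (4.186 * 65.56 + 2260) / 1000
= 103.3289 MJ

103.3289 MJ


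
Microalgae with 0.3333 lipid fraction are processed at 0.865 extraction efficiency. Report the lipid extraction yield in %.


Y = lipid_content * extraction_eff * 100
= 0.3333 * 0.865 * 100
= 28.8304%

28.8304%


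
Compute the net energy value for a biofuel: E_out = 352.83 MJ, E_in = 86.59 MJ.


NEV = E_out - E_in
= 352.83 - 86.59
= 266.2400 MJ

266.2400 MJ


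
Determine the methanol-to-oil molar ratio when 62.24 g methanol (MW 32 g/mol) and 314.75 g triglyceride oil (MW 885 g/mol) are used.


Molar ratio = n_MeOH / n_oil = (MeOH/32) / (oil/885) = (MeOH * 885) / (32 * oil)
= (62.24 * 885) / (32 * 314.75)
= 5.4689

5.4689


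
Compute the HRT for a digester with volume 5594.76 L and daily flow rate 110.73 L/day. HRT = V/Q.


HRT = V / Q
= 5594.76 / 110.73
= 50.5261 days

50.5261 days


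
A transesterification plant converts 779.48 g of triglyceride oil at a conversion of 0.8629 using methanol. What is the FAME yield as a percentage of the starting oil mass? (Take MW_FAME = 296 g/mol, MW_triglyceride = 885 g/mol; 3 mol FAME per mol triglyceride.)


m_FAME = oil * conv * (3 * 296 / 885) = oil * conv * (888/885)
= 779.48 * 0.8629 * 888 / 885
= 674.8933 g
Y = m_FAME / oil * 100 = conv * (888/885) * 100
= 0.8629 * 888 / 885 * 100
= 86.58%

86.58%


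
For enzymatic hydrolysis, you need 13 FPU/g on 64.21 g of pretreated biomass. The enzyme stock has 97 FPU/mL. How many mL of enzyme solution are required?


V = dosage * m_sub / activity
V = 13 * 64.21 / 97
V = 8.6055 mL

8.6055 mL


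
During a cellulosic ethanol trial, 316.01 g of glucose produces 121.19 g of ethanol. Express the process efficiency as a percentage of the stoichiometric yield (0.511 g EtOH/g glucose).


Fermentation efficiency = (actual / (0.511 * glucose)) * 100
= (121.19 / (0.511 * 316.01)) * 100
= 75.0490%

75.0490%


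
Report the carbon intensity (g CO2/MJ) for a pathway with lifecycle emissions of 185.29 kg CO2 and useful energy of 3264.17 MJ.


CI = CO2 * 1000 / E
= 185.29 * 1000 / 3264.17
= 56.7648 g CO2/MJ

56.7648 g CO2/MJ


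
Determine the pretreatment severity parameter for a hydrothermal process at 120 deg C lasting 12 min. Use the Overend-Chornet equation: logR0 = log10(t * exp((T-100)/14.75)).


logR0 = log10(t * exp((T - 100) / 14.75))
= log10(12 * exp((120 - 100) / 14.75))
= 1.6681

1.6681


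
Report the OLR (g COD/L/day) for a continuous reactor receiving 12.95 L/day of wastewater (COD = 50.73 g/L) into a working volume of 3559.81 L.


OLR = Q * S / V
= 12.95 * 50.73 / 3559.81
= 0.1845 g/L/day

0.1845 g/L/day


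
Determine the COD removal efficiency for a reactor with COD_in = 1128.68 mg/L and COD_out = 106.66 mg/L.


eta = (COD_in - COD_out) / COD_in * 100
= (1128.68 - 106.66) / 1128.68 * 100
= 90.5500%

90.5500%


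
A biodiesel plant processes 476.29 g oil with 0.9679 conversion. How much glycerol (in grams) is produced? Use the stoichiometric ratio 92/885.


glycerol = oil * conv * (92/885)
= 476.29 * 0.9679 * 92 / 885
= 47.9233 g

47.9233 g


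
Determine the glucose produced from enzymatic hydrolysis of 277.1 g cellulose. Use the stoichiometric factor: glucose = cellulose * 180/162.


glucose = cellulose * 180/162
= 277.1 * 180/162
= 307.8889 g

307.8889 g


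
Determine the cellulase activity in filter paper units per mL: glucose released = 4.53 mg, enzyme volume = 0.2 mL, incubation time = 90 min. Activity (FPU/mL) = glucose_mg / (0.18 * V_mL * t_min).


Activity = glucose_mg / (0.18 mg/umol * V_mL * t_min)
= 4.53 / (0.18 * 0.2 * 90)
= 1.3981 FPU/mL

1.3981 FPU/mL


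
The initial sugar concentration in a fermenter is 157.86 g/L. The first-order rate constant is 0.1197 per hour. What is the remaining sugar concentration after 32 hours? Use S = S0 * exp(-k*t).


S = S0 * exp(-k * t)
S = 157.86 * exp(-0.1197 * 32)
S = 3.4257 g/L

3.4257 g/L


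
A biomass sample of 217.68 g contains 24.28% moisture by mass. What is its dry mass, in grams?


Wd = Ww * (1 - MC/100)
= 217.68 * (1 - 24.28/100)
= 164.8273 g

164.8273 g


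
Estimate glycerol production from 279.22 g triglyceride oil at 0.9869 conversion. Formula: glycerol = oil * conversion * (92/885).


glycerol = oil * conv * (92/885)
= 279.22 * 0.9869 * 92 / 885
= 28.6460 g

28.6460 g


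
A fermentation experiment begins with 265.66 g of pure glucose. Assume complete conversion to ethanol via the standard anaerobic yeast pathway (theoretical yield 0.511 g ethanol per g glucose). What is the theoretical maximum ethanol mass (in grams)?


Theoretical ethanol yield: m_EtOH = 0.511 * m_glucose
m_EtOH = 0.511 * 265.66 = 135.7523 g

135.7523 g


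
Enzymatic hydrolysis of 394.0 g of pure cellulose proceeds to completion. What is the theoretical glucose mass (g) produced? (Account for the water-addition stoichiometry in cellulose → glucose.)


glucose = cellulose * 180/162
= 394.0 * 180/162
= 437.7778 g

437.7778 g


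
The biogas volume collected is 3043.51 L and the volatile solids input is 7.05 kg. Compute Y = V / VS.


Y = V / VS
= 3043.51 / 7.05
= 431.7035 L/kg VS

431.7035 L/kg VS


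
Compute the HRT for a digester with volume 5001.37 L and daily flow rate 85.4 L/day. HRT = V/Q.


HRT = V / Q
= 5001.37 / 85.4
= 58.5641 days

58.5641 days
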